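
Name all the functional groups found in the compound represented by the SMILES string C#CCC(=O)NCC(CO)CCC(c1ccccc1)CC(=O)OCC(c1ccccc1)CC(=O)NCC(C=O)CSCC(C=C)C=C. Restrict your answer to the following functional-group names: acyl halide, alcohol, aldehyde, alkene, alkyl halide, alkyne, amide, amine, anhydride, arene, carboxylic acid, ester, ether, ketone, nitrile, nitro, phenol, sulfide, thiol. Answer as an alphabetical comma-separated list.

alcohol, aldehyde, alkene, alkyne, amide, arene, ester, sulfide

Taking each segment in turn:
  HC≡C: C≡C triple bond → alkyne.
  CH2CONHCH2: –C(=O)–N– linkage → amide (the N is not an amine).
  CH(CH2OH): pendant –CH2OH on an sp³ backbone C → alcohol.
  CH(C6H5): pendant –C6H5: benzene ring → arene.
  CH2COOCH2: –C(=O)–O–C with C on the carbonyl side → ester.
  CH(C6H5): pendant –C6H5: benzene ring → arene.
  CH2CONHCH2: –C(=O)–N– linkage → amide (the N is not an amine).
  CH(CHO): pendant –CHO: carbonyl C bonded to C and H → aldehyde.
  CH2SCH2: C–S–C linkage → sulfide (thioether).
  CH(CH=CH2): pendant –CH=CH2: C=C double bond → alkene.
  CH=CH2: C=C double bond → alkene.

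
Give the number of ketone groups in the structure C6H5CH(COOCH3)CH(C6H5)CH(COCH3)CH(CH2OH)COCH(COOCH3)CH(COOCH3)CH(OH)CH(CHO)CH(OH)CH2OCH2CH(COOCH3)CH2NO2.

2

Working along the chain:
  C6H5: C6H5– phenyl ring → arene.
  CH(COOCH3): pendant –COOCH3: carbonyl C bonded to C and –OCH3 → ester.
  CH(C6H5): pendant –C6H5: benzene ring → arene.
  CH(COCH3): pendant –COCH3: carbonyl C bonded to two carbons → ketone.
  CH(CH2OH): pendant –CH2OH on an sp³ backbone C → alcohol.
  CO: –C(=O)– with carbon on both sides → ketone.
  CH(COOCH3): pendant –COOCH3: carbonyl C bonded to C and –OCH3 → ester.
  CH(COOCH3): pendant –COOCH3: carbonyl C bonded to C and –OCH3 → ester.
  CH(OH): –OH on an sp³ carbon → alcohol (secondary).
  CH(CHO): pendant –CHO: carbonyl C bonded to C and H → aldehyde.
  CH(OH): –OH on an sp³ carbon → alcohol (secondary).
  CH2OCH2: C–O–C with sp³ carbons on both sides and no adjacent C=O → ether.
  CH(COOCH3): pendant –COOCH3: carbonyl C bonded to C and –OCH3 → ester.
  CH2NO2: –NO2 on carbon → nitro group.
Ketone appears at: CH(COCH3), CO → 2.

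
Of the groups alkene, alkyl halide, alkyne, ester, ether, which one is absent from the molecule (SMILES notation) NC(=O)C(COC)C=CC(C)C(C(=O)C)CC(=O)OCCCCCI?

alkyne

ether: present (CH(CH2OCH3) — pendant –CH2OCH3: C–O–C linkage → ether).
alkyl halide: present (CH2I — halogen on an sp³ carbon → alkyl halide).
alkene: present (CH=CH — C=C double bond → alkene).
ester: present (CH2COOCH2 — –C(=O)–O–C with C on the carbonyl side → ester).
alkyne: no segment matches this pattern.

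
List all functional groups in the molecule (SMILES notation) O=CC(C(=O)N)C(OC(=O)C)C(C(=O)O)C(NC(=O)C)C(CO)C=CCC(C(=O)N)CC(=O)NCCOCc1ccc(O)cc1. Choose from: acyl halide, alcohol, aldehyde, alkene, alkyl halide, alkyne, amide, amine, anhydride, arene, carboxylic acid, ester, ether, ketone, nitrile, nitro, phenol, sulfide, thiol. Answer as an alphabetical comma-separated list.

alcohol, aldehyde, alkene, amide, arene, carboxylic acid, ester, ether, phenol

Reading the structure from left to right:
  OHC: terminal –CHO: carbonyl C bonded to H and C → aldehyde.
  CH(CONH2): pendant –CONH2: carbonyl C bonded to C and N → amide.
  CH(OCOCH3): pendant –OC(=O)CH3: an acyloxy group → ester.
  CH(COOH): pendant –COOH: carbonyl C bonded to C and –OH → carboxylic acid.
  CH(NHCOCH3): pendant –NHC(=O)CH3: N bonded to a carbonyl → amide (not amine).
  CH(CH2OH): pendant –CH2OH on an sp³ backbone C → alcohol.
  CH=CH: C=C double bond → alkene.
  CH(CONH2): pendant –CONH2: carbonyl C bonded to C and N → amide.
  CH2CONHCH2: –C(=O)–N– linkage → amide (the N is not an amine).
  CH2OCH2: C–O–C with sp³ carbons on both sides and no adjacent C=O → ether.
  C6H4OH: –OH attached directly to an aromatic ring → phenol (not alcohol); the ring itself is an arene.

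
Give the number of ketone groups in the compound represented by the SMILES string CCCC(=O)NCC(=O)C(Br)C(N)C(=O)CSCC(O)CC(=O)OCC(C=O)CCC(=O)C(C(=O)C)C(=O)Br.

4

Working along the chain:
  CH2CONHCH2: –C(=O)–N– linkage → amide (the N is not an amine).
  CO: –C(=O)– with carbon on both sides → ketone.
  CH(Br): halogen on an sp³ carbon → alkyl halide.
  CH(NH2): –NH2 on an sp³ carbon with no adjacent C=O → amine.
  CO: –C(=O)– with carbon on both sides → ketone.
  CH2SCH2: C–S–C linkage → sulfide (thioether).
  CH(OH): –OH on an sp³ carbon → alcohol (secondary).
  CH2COOCH2: –C(=O)–O–C with C on the carbonyl side → ester.
  CH(CHO): pendant –CHO: carbonyl C bonded to C and H → aldehyde.
  CO: –C(=O)– with carbon on both sides → ketone.
  CH(COCH3): pendant –COCH3: carbonyl C bonded to two carbons → ketone.
  COBr: –C(=O)Br: carbonyl C bonded to C and to a halogen → acyl halide (not alkyl halide).
Ketone appears at: CO, CO, CO, CH(COCH3) → 4.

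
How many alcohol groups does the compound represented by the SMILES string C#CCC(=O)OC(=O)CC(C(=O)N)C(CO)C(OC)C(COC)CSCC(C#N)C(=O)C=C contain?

1

Taking each segment in turn:
  HC≡C: C≡C triple bond → alkyne.
  CH2CO-O-COCH2: two acyl groups sharing one oxygen, –C(=O)–O–C(=O)– → anhydride.
  CH(CONH2): pendant –CONH2: carbonyl C bonded to C and N → amide.
  CH(CH2OH): pendant –CH2OH on an sp³ backbone C → alcohol.
  CH(OCH3): pendant –OCH3: C–O–C with sp³ C, no adjacent C=O → ether.
  CH(CH2OCH3): pendant –CH2OCH3: C–O–C linkage → ether.
  CH2SCH2: C–S–C linkage → sulfide (thioether).
  CH(CN): pendant –C≡N: nitrile.
  CO: –C(=O)– with carbon on both sides → ketone.
  CH=CH2: C=C double bond → alkene.
Alcohol appears at: CH(CH2OH) → 1.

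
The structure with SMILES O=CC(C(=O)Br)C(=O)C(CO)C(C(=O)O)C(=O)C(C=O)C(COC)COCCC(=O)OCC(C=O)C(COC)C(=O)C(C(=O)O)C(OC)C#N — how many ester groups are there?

1

terminal –CHO: carbonyl C bonded to H and C → aldehyde.
pendant –C(=O)X: carbonyl C bonded to C and halogen → acyl halide.
–C(=O)– with carbon on both sides → ketone.
pendant –CH2OH on an sp³ backbone C → alcohol.
pendant –COOH: carbonyl C bonded to C and –OH → carboxylic acid.
–C(=O)– with carbon on both sides → ketone.
pendant –CHO: carbonyl C bonded to C and H → aldehyde.
pendant –CH2OCH3: C–O–C linkage → ether.
C–O–C with sp³ carbons on both sides and no adjacent C=O → ether.
–C(=O)–O–C with C on the carbonyl side → ester.
pendant –CHO: carbonyl C bonded to C and H → aldehyde.
pendant –CH2OCH3: C–O–C linkage → ether.
–C(=O)– with carbon on both sides → ketone.
pendant –COOH: carbonyl C bonded to C and –OH → carboxylic acid.
pendant –OCH3: C–O–C with sp³ C, no adjacent C=O → ether.
–C≡N: carbon triple-bonded to nitrogen → nitrile.
Ester appears at: CH2COOCH2 → 1.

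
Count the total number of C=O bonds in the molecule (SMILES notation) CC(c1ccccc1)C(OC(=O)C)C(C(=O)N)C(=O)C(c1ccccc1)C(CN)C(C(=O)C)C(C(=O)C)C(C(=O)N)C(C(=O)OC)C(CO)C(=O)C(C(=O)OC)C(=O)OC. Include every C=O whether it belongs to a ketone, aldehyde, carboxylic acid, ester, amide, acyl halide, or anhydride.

10

CH(OCOCH3): ester, 1 C=O (running total 1).
CH(CONH2): amide, 1 C=O (running total 2).
CO: ketone, 1 C=O (running total 3).
CH(COCH3): ketone, 1 C=O (running total 4).
CH(COCH3): ketone, 1 C=O (running total 5).
CH(CONH2): amide, 1 C=O (running total 6).
CH(COOCH3): ester, 1 C=O (running total 7).
CO: ketone, 1 C=O (running total 8).
CH(COOCH3): ester, 1 C=O (running total 9).
COOCH3: ester, 1 C=O (running total 10).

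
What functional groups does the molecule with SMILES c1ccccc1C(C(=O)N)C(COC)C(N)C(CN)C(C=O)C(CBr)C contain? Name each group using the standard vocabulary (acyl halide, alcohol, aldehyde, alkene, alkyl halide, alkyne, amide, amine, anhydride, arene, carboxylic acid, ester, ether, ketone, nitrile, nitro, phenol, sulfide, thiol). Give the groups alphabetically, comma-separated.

aldehyde, alkyl halide, amide, amine, arene, ether

Reading the structure from left to right:
  C6H5: C6H5– phenyl ring → arene.
  CH(CONH2): pendant –CONH2: carbonyl C bonded to C and N → amide.
  CH(CH2OCH3): pendant –CH2OCH3: C–O–C linkage → ether.
  CH(NH2): –NH2 on an sp³ carbon with no adjacent C=O → amine.
  CH(CH2NH2): pendant –CH2NH2: N on sp³ C, no adjacent C=O → amine.
  CH(CHO): pendant –CHO: carbonyl C bonded to C and H → aldehyde.
  CH(CH2Br): pendant –CH2X: halogen on sp³ carbon → alkyl halide.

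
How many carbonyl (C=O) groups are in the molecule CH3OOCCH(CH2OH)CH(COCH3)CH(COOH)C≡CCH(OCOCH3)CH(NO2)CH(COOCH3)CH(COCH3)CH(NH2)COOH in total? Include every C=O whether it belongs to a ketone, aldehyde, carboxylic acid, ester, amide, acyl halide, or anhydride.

CH3OOC: ester, 1 C=O (running total 1).
CH(COCH3): ketone, 1 C=O (running total 2).
CH(COOH): carboxylic acid, 1 C=O (running total 3).
CH(OCOCH3): ester, 1 C=O (running total 4).
CH(COOCH3): ester, 1 C=O (running total 5).
CH(COCH3): ketone, 1 C=O (running total 6).
COOH: carboxylic acid, 1 C=O (running total 7).

7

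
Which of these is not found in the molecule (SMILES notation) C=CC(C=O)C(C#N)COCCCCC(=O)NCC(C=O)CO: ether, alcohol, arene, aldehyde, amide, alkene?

arene

aldehyde: present (CH(CHO) — pendant –CHO: carbonyl C bonded to C and H → aldehyde).
ether: present (CH2OCH2 — C–O–C with sp³ carbons on both sides and no adjacent C=O → ether).
alkene: present (CH2=CH — C=C double bond → alkene).
alcohol: present (CH2OH — –OH on an sp³ carbon → alcohol).
amide: present (CH2CONHCH2 — –C(=O)–N– linkage → amide (the N is not an amine)).
arene: no segment matches this pattern.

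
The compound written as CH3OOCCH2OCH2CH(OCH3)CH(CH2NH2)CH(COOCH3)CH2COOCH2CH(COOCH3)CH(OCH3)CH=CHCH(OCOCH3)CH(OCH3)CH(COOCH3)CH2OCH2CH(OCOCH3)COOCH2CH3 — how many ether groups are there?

Working along the chain:
  CH3OOC: CH3O–C(=O)–: carbonyl C bonded to C and to –OCH3 → ester (not ketone + ether).
  CH2OCH2: C–O–C with sp³ carbons on both sides and no adjacent C=O → ether.
  CH(OCH3): pendant –OCH3: C–O–C with sp³ C, no adjacent C=O → ether.
  CH(CH2NH2): pendant –CH2NH2: N on sp³ C, no adjacent C=O → amine.
  CH(COOCH3): pendant –COOCH3: carbonyl C bonded to C and –OCH3 → ester.
  CH2COOCH2: –C(=O)–O–C with C on the carbonyl side → ester.
  CH(COOCH3): pendant –COOCH3: carbonyl C bonded to C and –OCH3 → ester.
  CH(OCH3): pendant –OCH3: C–O–C with sp³ C, no adjacent C=O → ether.
  CH=CH: C=C double bond → alkene.
  CH(OCOCH3): pendant –OC(=O)CH3: an acyloxy group → ester.
  CH(OCH3): pendant –OCH3: C–O–C with sp³ C, no adjacent C=O → ether.
  CH(COOCH3): pendant –COOCH3: carbonyl C bonded to C and –OCH3 → ester.
  CH2OCH2: C–O–C with sp³ carbons on both sides and no adjacent C=O → ether.
  CH(OCOCH3): pendant –OC(=O)CH3: an acyloxy group → ester.
  COOCH2CH3: –C(=O)OCH2CH3: carbonyl C bonded to C and to –OEt → ester.
Ether appears at: CH2OCH2, CH(OCH3), CH(OCH3), CH(OCH3), CH2OCH2 → 5.

5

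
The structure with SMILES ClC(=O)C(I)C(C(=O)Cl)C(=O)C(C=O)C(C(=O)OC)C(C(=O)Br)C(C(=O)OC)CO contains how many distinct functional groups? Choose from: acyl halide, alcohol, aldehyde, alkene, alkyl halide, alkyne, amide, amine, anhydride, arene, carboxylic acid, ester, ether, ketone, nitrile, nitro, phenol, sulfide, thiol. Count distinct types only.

Reading the structure from left to right:
  ClCO: –C(=O)Cl: carbonyl C bonded to C and to a halogen → acyl halide (not alkyl halide).
  CH(I): halogen on an sp³ carbon → alkyl halide.
  CH(COCl): pendant –C(=O)X: carbonyl C bonded to C and halogen → acyl halide.
  CO: –C(=O)– with carbon on both sides → ketone.
  CH(CHO): pendant –CHO: carbonyl C bonded to C and H → aldehyde.
  CH(COOCH3): pendant –COOCH3: carbonyl C bonded to C and –OCH3 → ester.
  CH(COBr): pendant –C(=O)X: carbonyl C bonded to C and halogen → acyl halide.
  CH(COOCH3): pendant –COOCH3: carbonyl C bonded to C and –OCH3 → ester.
  CH2OH: –OH on an sp³ carbon → alcohol.
Distinct types present: acyl halide, alcohol, aldehyde, alkyl halide, ester, ketone.

6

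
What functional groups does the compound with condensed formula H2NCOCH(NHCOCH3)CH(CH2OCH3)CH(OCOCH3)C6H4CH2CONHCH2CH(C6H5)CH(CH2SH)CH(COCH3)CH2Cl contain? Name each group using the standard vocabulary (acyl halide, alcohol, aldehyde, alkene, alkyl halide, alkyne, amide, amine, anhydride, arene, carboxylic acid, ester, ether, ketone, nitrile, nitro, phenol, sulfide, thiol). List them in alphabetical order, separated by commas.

–C(=O)NH2: carbonyl C bonded to C and to N → amide (the N is not a separate amine).
pendant –NHC(=O)CH3: N bonded to a carbonyl → amide (not amine).
pendant –CH2OCH3: C–O–C linkage → ether.
pendant –OC(=O)CH3: an acyloxy group → ester.
para-disubstituted benzene ring → arene.
–C(=O)–N– linkage → amide (the N is not an amine).
pendant –C6H5: benzene ring → arene.
pendant –CH2SH → thiol.
pendant –COCH3: carbonyl C bonded to two carbons → ketone.
halogen on an sp³ carbon → alkyl halide.

alkyl halide, amide, arene, ester, ether, ketone, thiol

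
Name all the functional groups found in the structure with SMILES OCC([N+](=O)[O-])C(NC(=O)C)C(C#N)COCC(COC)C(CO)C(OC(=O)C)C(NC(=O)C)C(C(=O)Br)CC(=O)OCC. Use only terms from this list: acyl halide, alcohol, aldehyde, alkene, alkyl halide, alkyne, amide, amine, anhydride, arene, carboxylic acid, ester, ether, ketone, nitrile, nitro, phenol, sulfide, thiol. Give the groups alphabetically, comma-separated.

Reading the structure from left to right:
  HOCH2: HO– on an sp³ carbon → alcohol.
  CH(NO2): –NO2 on an sp³ carbon → nitro (the N=O is not a carbonyl).
  CH(NHCOCH3): pendant –NHC(=O)CH3: N bonded to a carbonyl → amide (not amine).
  CH(CN): pendant –C≡N: nitrile.
  CH2OCH2: C–O–C with sp³ carbons on both sides and no adjacent C=O → ether.
  CH(CH2OCH3): pendant –CH2OCH3: C–O–C linkage → ether.
  CH(CH2OH): pendant –CH2OH on an sp³ backbone C → alcohol.
  CH(OCOCH3): pendant –OC(=O)CH3: an acyloxy group → ester.
  CH(NHCOCH3): pendant –NHC(=O)CH3: N bonded to a carbonyl → amide (not amine).
  CH(COBr): pendant –C(=O)X: carbonyl C bonded to C and halogen → acyl halide.
  COOCH2CH3: –C(=O)OCH2CH3: carbonyl C bonded to C and to –OEt → ester.

acyl halide, alcohol, amide, ester, ether, nitrile, nitro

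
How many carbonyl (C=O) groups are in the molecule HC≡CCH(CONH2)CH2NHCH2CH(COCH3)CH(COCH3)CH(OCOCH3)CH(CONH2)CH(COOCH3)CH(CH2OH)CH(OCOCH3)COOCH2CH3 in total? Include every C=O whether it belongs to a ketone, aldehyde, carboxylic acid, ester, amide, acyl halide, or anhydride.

8

CH(CONH2): amide, 1 C=O (running total 1).
CH(COCH3): ketone, 1 C=O (running total 2).
CH(COCH3): ketone, 1 C=O (running total 3).
CH(OCOCH3): ester, 1 C=O (running total 4).
CH(CONH2): amide, 1 C=O (running total 5).
CH(COOCH3): ester, 1 C=O (running total 6).
CH(OCOCH3): ester, 1 C=O (running total 7).
COOCH2CH3: ester, 1 C=O (running total 8).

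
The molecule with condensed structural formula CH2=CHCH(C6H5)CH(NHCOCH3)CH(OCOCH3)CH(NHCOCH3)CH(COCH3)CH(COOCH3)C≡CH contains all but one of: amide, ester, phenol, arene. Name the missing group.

amide: present (CH(NHCOCH3) — pendant –NHC(=O)CH3: N bonded to a carbonyl → amide (not amine)).
arene: present (CH(C6H5) — pendant –C6H5: benzene ring → arene).
ester: present (CH(OCOCH3) — pendant –OC(=O)CH3: an acyloxy group → ester).
phenol: no segment matches this pattern.

phenol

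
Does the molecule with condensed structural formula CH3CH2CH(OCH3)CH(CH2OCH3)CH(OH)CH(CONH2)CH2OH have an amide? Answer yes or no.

pendant –OCH3: C–O–C with sp³ C, no adjacent C=O → ether.
pendant –CH2OCH3: C–O–C linkage → ether.
–OH on an sp³ carbon → alcohol (secondary).
pendant –CONH2: carbonyl C bonded to C and N → amide.
–OH on an sp³ carbon → alcohol.
The CH(CONH2) segment supplies the amide: pendant –CONH2: carbonyl C bonded to C and N → amide.

yes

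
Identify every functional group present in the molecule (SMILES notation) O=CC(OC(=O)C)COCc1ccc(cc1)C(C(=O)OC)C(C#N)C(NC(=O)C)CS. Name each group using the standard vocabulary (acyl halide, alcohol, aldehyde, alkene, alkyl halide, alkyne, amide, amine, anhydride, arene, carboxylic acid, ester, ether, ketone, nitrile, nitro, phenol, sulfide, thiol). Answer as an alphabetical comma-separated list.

aldehyde, amide, arene, ester, ether, nitrile, thiol

Reading the structure from left to right:
  OHC: terminal –CHO: carbonyl C bonded to H and C → aldehyde.
  CH(OCOCH3): pendant –OC(=O)CH3: an acyloxy group → ester.
  CH2OCH2: C–O–C with sp³ carbons on both sides and no adjacent C=O → ether.
  C6H4: para-disubstituted benzene ring → arene.
  CH(COOCH3): pendant –COOCH3: carbonyl C bonded to C and –OCH3 → ester.
  CH(CN): pendant –C≡N: nitrile.
  CH(NHCOCH3): pendant –NHC(=O)CH3: N bonded to a carbonyl → amide (not amine).
  CH2SH: –SH on an sp³ carbon → thiol.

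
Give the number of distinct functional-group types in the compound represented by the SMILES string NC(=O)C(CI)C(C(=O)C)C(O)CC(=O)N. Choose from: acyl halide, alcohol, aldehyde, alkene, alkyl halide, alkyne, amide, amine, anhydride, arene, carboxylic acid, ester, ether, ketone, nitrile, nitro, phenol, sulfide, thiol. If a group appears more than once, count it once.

–C(=O)NH2: carbonyl C bonded to C and to N → amide (the N is not a separate amine).
pendant –CH2X: halogen on sp³ carbon → alkyl halide.
pendant –COCH3: carbonyl C bonded to two carbons → ketone.
–OH on an sp³ carbon → alcohol (secondary).
–C(=O)NH2: carbonyl C bonded to C and to N → amide (the N is not a separate amine).
Distinct types present: alcohol, alkyl halide, amide, ketone.

4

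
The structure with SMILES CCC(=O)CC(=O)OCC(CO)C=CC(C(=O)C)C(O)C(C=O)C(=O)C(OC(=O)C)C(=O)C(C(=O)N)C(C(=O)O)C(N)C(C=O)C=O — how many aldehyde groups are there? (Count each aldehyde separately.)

Taking each segment in turn:
  CO: –C(=O)– with carbon on both sides → ketone.
  CH2COOCH2: –C(=O)–O–C with C on the carbonyl side → ester.
  CH(CH2OH): pendant –CH2OH on an sp³ backbone C → alcohol.
  CH=CH: C=C double bond → alkene.
  CH(COCH3): pendant –COCH3: carbonyl C bonded to two carbons → ketone.
  CH(OH): –OH on an sp³ carbon → alcohol (secondary).
  CH(CHO): pendant –CHO: carbonyl C bonded to C and H → aldehyde.
  CO: –C(=O)– with carbon on both sides → ketone.
  CH(OCOCH3): pendant –OC(=O)CH3: an acyloxy group → ester.
  CO: –C(=O)– with carbon on both sides → ketone.
  CH(CONH2): pendant –CONH2: carbonyl C bonded to C and N → amide.
  CH(COOH): pendant –COOH: carbonyl C bonded to C and –OH → carboxylic acid.
  CH(NH2): –NH2 on an sp³ carbon with no adjacent C=O → amine.
  CH(CHO): pendant –CHO: carbonyl C bonded to C and H → aldehyde.
  CHO: terminal –CHO: carbonyl C bonded to H and C → aldehyde.
Aldehyde appears at: CH(CHO), CH(CHO), CHO → 3.

3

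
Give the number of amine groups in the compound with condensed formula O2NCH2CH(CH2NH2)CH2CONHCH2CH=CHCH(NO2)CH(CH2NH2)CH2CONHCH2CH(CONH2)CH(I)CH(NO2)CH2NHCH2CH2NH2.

4

–NO2 on carbon → nitro group.
pendant –CH2NH2: N on sp³ C, no adjacent C=O → amine.
–C(=O)–N– linkage → amide (the N is not an amine).
C=C double bond → alkene.
–NO2 on an sp³ carbon → nitro (the N=O is not a carbonyl).
pendant –CH2NH2: N on sp³ C, no adjacent C=O → amine.
–C(=O)–N– linkage → amide (the N is not an amine).
pendant –CONH2: carbonyl C bonded to C and N → amide.
halogen on an sp³ carbon → alkyl halide.
–NO2 on an sp³ carbon → nitro (the N=O is not a carbonyl).
C–N–C with sp³ carbons and no adjacent C=O → amine (secondary).
–NH2 on an sp³ carbon with no adjacent C=O → amine.
Amine appears at: CH(CH2NH2), CH(CH2NH2), CH2NHCH2, CH2NH2 → 4.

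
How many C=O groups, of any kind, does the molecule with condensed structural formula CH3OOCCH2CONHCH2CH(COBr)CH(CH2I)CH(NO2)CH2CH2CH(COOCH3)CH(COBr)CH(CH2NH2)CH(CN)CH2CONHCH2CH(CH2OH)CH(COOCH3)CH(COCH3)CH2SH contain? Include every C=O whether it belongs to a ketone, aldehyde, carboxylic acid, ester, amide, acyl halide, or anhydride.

8

CH3OOC: ester, 1 C=O (running total 1).
CH2CONHCH2: amide, 1 C=O (running total 2).
CH(COBr): acyl halide, 1 C=O (running total 3).
CH(COOCH3): ester, 1 C=O (running total 4).
CH(COBr): acyl halide, 1 C=O (running total 5).
CH2CONHCH2: amide, 1 C=O (running total 6).
CH(COOCH3): ester, 1 C=O (running total 7).
CH(COCH3): ketone, 1 C=O (running total 8).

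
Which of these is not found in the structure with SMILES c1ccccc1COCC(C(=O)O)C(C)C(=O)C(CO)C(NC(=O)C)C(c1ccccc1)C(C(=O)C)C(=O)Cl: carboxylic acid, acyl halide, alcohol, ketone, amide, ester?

amide: present (CH(NHCOCH3) — pendant –NHC(=O)CH3: N bonded to a carbonyl → amide (not amine)).
carboxylic acid: present (CH(COOH) — pendant –COOH: carbonyl C bonded to C and –OH → carboxylic acid).
alcohol: present (CH(CH2OH) — pendant –CH2OH on an sp³ backbone C → alcohol).
ketone: present (CO — –C(=O)– with carbon on both sides → ketone).
acyl halide: present (COCl — –C(=O)Cl: carbonyl C bonded to C and to a halogen → acyl halide (not alkyl halide)).
ester: no segment matches this pattern.

ester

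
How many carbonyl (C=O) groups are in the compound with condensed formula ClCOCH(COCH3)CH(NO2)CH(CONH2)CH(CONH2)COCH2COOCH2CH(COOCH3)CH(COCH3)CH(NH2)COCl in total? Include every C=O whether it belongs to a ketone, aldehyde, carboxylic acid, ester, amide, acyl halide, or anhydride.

9

ClCO: acyl halide, 1 C=O (running total 1).
CH(COCH3): ketone, 1 C=O (running total 2).
CH(CONH2): amide, 1 C=O (running total 3).
CH(CONH2): amide, 1 C=O (running total 4).
CO: ketone, 1 C=O (running total 5).
CH2COOCH2: ester, 1 C=O (running total 6).
CH(COOCH3): ester, 1 C=O (running total 7).
CH(COCH3): ketone, 1 C=O (running total 8).
COCl: acyl halide, 1 C=O (running total 9).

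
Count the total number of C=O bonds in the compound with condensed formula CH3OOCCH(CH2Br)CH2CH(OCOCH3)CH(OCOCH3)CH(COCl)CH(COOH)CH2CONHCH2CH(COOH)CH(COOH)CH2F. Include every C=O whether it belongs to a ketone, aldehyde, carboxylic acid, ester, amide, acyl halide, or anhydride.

8

CH3OOC: ester, 1 C=O (running total 1).
CH(OCOCH3): ester, 1 C=O (running total 2).
CH(OCOCH3): ester, 1 C=O (running total 3).
CH(COCl): acyl halide, 1 C=O (running total 4).
CH(COOH): carboxylic acid, 1 C=O (running total 5).
CH2CONHCH2: amide, 1 C=O (running total 6).
CH(COOH): carboxylic acid, 1 C=O (running total 7).
CH(COOH): carboxylic acid, 1 C=O (running total 8).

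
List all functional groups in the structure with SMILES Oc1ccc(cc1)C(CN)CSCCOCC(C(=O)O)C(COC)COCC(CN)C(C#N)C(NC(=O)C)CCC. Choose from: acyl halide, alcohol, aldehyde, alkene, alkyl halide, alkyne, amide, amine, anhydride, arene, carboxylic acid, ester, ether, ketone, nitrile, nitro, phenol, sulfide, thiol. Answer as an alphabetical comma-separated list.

amide, amine, arene, carboxylic acid, ether, nitrile, phenol, sulfide

Reading the structure from left to right:
  HOC6H4: –OH attached directly to an aromatic ring → phenol (not alcohol); the ring itself is an arene.
  CH(CH2NH2): pendant –CH2NH2: N on sp³ C, no adjacent C=O → amine.
  CH2SCH2: C–S–C linkage → sulfide (thioether).
  CH2OCH2: C–O–C with sp³ carbons on both sides and no adjacent C=O → ether.
  CH(COOH): pendant –COOH: carbonyl C bonded to C and –OH → carboxylic acid.
  CH(CH2OCH3): pendant –CH2OCH3: C–O–C linkage → ether.
  CH2OCH2: C–O–C with sp³ carbons on both sides and no adjacent C=O → ether.
  CH(CH2NH2): pendant –CH2NH2: N on sp³ C, no adjacent C=O → amine.
  CH(CN): pendant –C≡N: nitrile.
  CH(NHCOCH3): pendant –NHC(=O)CH3: N bonded to a carbonyl → amide (not amine).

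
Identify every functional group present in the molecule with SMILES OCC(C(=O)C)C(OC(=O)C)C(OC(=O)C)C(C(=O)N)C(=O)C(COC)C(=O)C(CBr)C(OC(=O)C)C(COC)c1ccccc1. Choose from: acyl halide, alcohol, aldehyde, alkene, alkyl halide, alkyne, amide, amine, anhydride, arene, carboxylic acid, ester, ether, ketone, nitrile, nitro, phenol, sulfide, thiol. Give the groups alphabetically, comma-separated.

alcohol, alkyl halide, amide, arene, ester, ether, ketone

Taking each segment in turn:
  HOCH2: HO– on an sp³ carbon → alcohol.
  CH(COCH3): pendant –COCH3: carbonyl C bonded to two carbons → ketone.
  CH(OCOCH3): pendant –OC(=O)CH3: an acyloxy group → ester.
  CH(OCOCH3): pendant –OC(=O)CH3: an acyloxy group → ester.
  CH(CONH2): pendant –CONH2: carbonyl C bonded to C and N → amide.
  CO: –C(=O)– with carbon on both sides → ketone.
  CH(CH2OCH3): pendant –CH2OCH3: C–O–C linkage → ether.
  CO: –C(=O)– with carbon on both sides → ketone.
  CH(CH2Br): pendant –CH2X: halogen on sp³ carbon → alkyl halide.
  CH(OCOCH3): pendant –OC(=O)CH3: an acyloxy group → ester.
  CH(CH2OCH3): pendant –CH2OCH3: C–O–C linkage → ether.
  C6H5: –C6H5 phenyl ring → arene.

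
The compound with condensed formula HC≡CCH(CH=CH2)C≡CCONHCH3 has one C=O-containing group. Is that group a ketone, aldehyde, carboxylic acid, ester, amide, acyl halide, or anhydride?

The carbonyl is in the CONHCH3 segment: –C(=O)NHCH3: carbonyl C bonded to C and to N → amide (the N is not an amine).

amide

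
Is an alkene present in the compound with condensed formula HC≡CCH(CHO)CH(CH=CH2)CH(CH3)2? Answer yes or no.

yes

Reading the structure from left to right:
  HC≡C: C≡C triple bond → alkyne.
  CH(CHO): pendant –CHO: carbonyl C bonded to C and H → aldehyde.
  CH(CH=CH2): pendant –CH=CH2: C=C double bond → alkene.
The CH(CH=CH2) segment supplies the alkene: pendant –CH=CH2: C=C double bond → alkene.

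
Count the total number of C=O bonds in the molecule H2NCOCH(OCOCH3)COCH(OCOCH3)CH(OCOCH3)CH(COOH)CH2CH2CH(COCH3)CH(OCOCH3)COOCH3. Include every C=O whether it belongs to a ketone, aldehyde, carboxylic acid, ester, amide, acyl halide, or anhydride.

9

H2NCO: amide, 1 C=O (running total 1).
CH(OCOCH3): ester, 1 C=O (running total 2).
CO: ketone, 1 C=O (running total 3).
CH(OCOCH3): ester, 1 C=O (running total 4).
CH(OCOCH3): ester, 1 C=O (running total 5).
CH(COOH): carboxylic acid, 1 C=O (running total 6).
CH(COCH3): ketone, 1 C=O (running total 7).
CH(OCOCH3): ester, 1 C=O (running total 8).
COOCH3: ester, 1 C=O (running total 9).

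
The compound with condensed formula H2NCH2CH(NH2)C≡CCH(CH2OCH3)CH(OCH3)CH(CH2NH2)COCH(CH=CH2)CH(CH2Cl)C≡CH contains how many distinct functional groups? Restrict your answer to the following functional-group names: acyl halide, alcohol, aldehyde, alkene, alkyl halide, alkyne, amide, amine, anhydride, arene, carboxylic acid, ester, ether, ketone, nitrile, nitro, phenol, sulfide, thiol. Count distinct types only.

Reading the structure from left to right:
  H2NCH2: –NH2 on an sp³ carbon with no adjacent C=O → amine.
  CH(NH2): –NH2 on an sp³ carbon with no adjacent C=O → amine.
  C≡C: C≡C triple bond → alkyne.
  CH(CH2OCH3): pendant –CH2OCH3: C–O–C linkage → ether.
  CH(OCH3): pendant –OCH3: C–O–C with sp³ C, no adjacent C=O → ether.
  CH(CH2NH2): pendant –CH2NH2: N on sp³ C, no adjacent C=O → amine.
  CO: –C(=O)– with carbon on both sides → ketone.
  CH(CH=CH2): pendant –CH=CH2: C=C double bond → alkene.
  CH(CH2Cl): pendant –CH2X: halogen on sp³ carbon → alkyl halide.
  C≡CH: C≡C triple bond → alkyne.
Distinct types present: alkene, alkyl halide, alkyne, amine, ether, ketone.

6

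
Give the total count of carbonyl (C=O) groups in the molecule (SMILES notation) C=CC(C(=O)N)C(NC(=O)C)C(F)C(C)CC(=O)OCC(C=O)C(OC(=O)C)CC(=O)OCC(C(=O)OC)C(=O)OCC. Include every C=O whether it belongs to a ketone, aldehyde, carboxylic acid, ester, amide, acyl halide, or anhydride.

8

CH(CONH2): amide, 1 C=O (running total 1).
CH(NHCOCH3): amide, 1 C=O (running total 2).
CH2COOCH2: ester, 1 C=O (running total 3).
CH(CHO): aldehyde, 1 C=O (running total 4).
CH(OCOCH3): ester, 1 C=O (running total 5).
CH2COOCH2: ester, 1 C=O (running total 6).
CH(COOCH3): ester, 1 C=O (running total 7).
COOCH2CH3: ester, 1 C=O (running total 8).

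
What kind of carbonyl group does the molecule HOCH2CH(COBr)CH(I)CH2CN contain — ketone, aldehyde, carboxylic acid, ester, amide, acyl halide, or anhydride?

acyl halide

The carbonyl is in the CH(COBr) segment: pendant –C(=O)X: carbonyl C bonded to C and halogen → acyl halide.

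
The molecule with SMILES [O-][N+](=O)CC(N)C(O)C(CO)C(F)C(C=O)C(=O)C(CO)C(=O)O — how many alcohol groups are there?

3

Reading the structure from left to right:
  O2NCH2: –NO2 on carbon → nitro group.
  CH(NH2): –NH2 on an sp³ carbon with no adjacent C=O → amine.
  CH(OH): –OH on an sp³ carbon → alcohol (secondary).
  CH(CH2OH): pendant –CH2OH on an sp³ backbone C → alcohol.
  CH(F): halogen on an sp³ carbon → alkyl halide.
  CH(CHO): pendant –CHO: carbonyl C bonded to C and H → aldehyde.
  CO: –C(=O)– with carbon on both sides → ketone.
  CH(CH2OH): pendant –CH2OH on an sp³ backbone C → alcohol.
  COOH: –COOH: carbonyl C bonded to –OH and C → carboxylic acid (the –OH is not a separate alcohol).
Alcohol appears at: CH(OH), CH(CH2OH), CH(CH2OH) → 3.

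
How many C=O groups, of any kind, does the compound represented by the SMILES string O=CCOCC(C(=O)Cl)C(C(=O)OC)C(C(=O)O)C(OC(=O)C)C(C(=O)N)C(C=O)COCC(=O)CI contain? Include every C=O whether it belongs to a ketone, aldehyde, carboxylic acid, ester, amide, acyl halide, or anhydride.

OHC: aldehyde, 1 C=O (running total 1).
CH(COCl): acyl halide, 1 C=O (running total 2).
CH(COOCH3): ester, 1 C=O (running total 3).
CH(COOH): carboxylic acid, 1 C=O (running total 4).
CH(OCOCH3): ester, 1 C=O (running total 5).
CH(CONH2): amide, 1 C=O (running total 6).
CH(CHO): aldehyde, 1 C=O (running total 7).
CO: ketone, 1 C=O (running total 8).

8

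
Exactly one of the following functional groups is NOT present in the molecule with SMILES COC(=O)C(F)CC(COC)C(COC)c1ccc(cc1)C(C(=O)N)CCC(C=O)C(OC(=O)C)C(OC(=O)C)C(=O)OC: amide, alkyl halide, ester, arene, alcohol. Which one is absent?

ester: present (CH3OOC — CH3O–C(=O)–: carbonyl C bonded to C and to –OCH3 → ester (not ketone + ether)).
alkyl halide: present (CH(F) — halogen on an sp³ carbon → alkyl halide).
arene: present (C6H4 — para-disubstituted benzene ring → arene).
amide: present (CH(CONH2) — pendant –CONH2: carbonyl C bonded to C and N → amide).
alcohol: no segment matches this pattern.

alcohol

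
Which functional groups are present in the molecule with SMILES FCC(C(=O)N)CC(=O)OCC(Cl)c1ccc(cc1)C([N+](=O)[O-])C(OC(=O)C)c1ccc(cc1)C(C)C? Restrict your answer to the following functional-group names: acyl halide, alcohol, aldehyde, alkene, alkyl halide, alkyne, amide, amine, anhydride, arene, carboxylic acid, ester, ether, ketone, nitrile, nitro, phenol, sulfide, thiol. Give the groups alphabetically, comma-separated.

alkyl halide, amide, arene, ester, nitro

halogen on an sp³ carbon → alkyl halide.
pendant –CONH2: carbonyl C bonded to C and N → amide.
–C(=O)–O–C with C on the carbonyl side → ester.
halogen on an sp³ carbon → alkyl halide.
para-disubstituted benzene ring → arene.
–NO2 on an sp³ carbon → nitro (the N=O is not a carbonyl).
pendant –OC(=O)CH3: an acyloxy group → ester.
para-disubstituted benzene ring → arene.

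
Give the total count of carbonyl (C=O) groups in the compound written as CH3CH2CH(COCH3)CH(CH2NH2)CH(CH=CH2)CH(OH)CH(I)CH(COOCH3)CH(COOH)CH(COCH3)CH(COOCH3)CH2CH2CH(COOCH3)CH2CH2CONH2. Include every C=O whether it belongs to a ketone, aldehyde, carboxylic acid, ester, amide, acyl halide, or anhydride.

7

CH(COCH3): ketone, 1 C=O (running total 1).
CH(COOCH3): ester, 1 C=O (running total 2).
CH(COOH): carboxylic acid, 1 C=O (running total 3).
CH(COCH3): ketone, 1 C=O (running total 4).
CH(COOCH3): ester, 1 C=O (running total 5).
CH(COOCH3): ester, 1 C=O (running total 6).
CONH2: amide, 1 C=O (running total 7).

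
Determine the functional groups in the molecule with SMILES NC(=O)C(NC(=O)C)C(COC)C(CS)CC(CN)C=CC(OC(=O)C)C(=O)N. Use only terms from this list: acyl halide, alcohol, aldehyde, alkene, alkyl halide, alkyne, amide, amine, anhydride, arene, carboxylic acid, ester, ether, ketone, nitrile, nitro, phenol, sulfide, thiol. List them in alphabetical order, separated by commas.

alkene, amide, amine, ester, ether, thiol

Working along the chain:
  H2NCO: –C(=O)NH2: carbonyl C bonded to C and to N → amide (the N is not a separate amine).
  CH(NHCOCH3): pendant –NHC(=O)CH3: N bonded to a carbonyl → amide (not amine).
  CH(CH2OCH3): pendant –CH2OCH3: C–O–C linkage → ether.
  CH(CH2SH): pendant –CH2SH → thiol.
  CH(CH2NH2): pendant –CH2NH2: N on sp³ C, no adjacent C=O → amine.
  CH=CH: C=C double bond → alkene.
  CH(OCOCH3): pendant –OC(=O)CH3: an acyloxy group → ester.
  CONH2: –C(=O)NH2: carbonyl C bonded to C and to N → amide (the N is not a separate amine).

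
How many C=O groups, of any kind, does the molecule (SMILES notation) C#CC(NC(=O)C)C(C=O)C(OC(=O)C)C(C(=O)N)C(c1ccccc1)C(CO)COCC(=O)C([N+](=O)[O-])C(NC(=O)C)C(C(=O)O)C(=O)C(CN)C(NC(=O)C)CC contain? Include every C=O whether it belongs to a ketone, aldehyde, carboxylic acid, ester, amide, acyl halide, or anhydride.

CH(NHCOCH3): amide, 1 C=O (running total 1).
CH(CHO): aldehyde, 1 C=O (running total 2).
CH(OCOCH3): ester, 1 C=O (running total 3).
CH(CONH2): amide, 1 C=O (running total 4).
CO: ketone, 1 C=O (running total 5).
CH(NHCOCH3): amide, 1 C=O (running total 6).
CH(COOH): carboxylic acid, 1 C=O (running total 7).
CO: ketone, 1 C=O (running total 8).
CH(NHCOCH3): amide, 1 C=O (running total 9).

9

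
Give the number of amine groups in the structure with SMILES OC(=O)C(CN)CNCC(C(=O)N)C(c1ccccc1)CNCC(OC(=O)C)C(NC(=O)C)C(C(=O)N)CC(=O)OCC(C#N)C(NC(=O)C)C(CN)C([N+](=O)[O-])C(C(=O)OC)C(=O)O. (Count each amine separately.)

Working along the chain:
  HOOC: –COOH: carbonyl C bonded to –OH and C → carboxylic acid (the –OH is not a separate alcohol).
  CH(CH2NH2): pendant –CH2NH2: N on sp³ C, no adjacent C=O → amine.
  CH2NHCH2: C–N–C with sp³ carbons and no adjacent C=O → amine (secondary).
  CH(CONH2): pendant –CONH2: carbonyl C bonded to C and N → amide.
  CH(C6H5): pendant –C6H5: benzene ring → arene.
  CH2NHCH2: C–N–C with sp³ carbons and no adjacent C=O → amine (secondary).
  CH(OCOCH3): pendant –OC(=O)CH3: an acyloxy group → ester.
  CH(NHCOCH3): pendant –NHC(=O)CH3: N bonded to a carbonyl → amide (not amine).
  CH(CONH2): pendant –CONH2: carbonyl C bonded to C and N → amide.
  CH2COOCH2: –C(=O)–O–C with C on the carbonyl side → ester.
  CH(CN): pendant –C≡N: nitrile.
  CH(NHCOCH3): pendant –NHC(=O)CH3: N bonded to a carbonyl → amide (not amine).
  CH(CH2NH2): pendant –CH2NH2: N on sp³ C, no adjacent C=O → amine.
  CH(NO2): –NO2 on an sp³ carbon → nitro (the N=O is not a carbonyl).
  CH(COOCH3): pendant –COOCH3: carbonyl C bonded to C and –OCH3 → ester.
  COOH: –COOH: carbonyl C bonded to –OH and C → carboxylic acid (the –OH is not a separate alcohol).
Amine appears at: CH(CH2NH2), CH2NHCH2, CH2NHCH2, CH(CH2NH2) → 4.

4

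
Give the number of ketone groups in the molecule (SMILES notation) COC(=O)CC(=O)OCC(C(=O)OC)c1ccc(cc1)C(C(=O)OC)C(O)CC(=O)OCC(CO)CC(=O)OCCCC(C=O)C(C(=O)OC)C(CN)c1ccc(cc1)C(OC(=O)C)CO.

0

Reading the structure from left to right:
  CH3OOC: CH3O–C(=O)–: carbonyl C bonded to C and to –OCH3 → ester (not ketone + ether).
  CH2COOCH2: –C(=O)–O–C with C on the carbonyl side → ester.
  CH(COOCH3): pendant –COOCH3: carbonyl C bonded to C and –OCH3 → ester.
  C6H4: para-disubstituted benzene ring → arene.
  CH(COOCH3): pendant –COOCH3: carbonyl C bonded to C and –OCH3 → ester.
  CH(OH): –OH on an sp³ carbon → alcohol (secondary).
  CH2COOCH2: –C(=O)–O–C with C on the carbonyl side → ester.
  CH(CH2OH): pendant –CH2OH on an sp³ backbone C → alcohol.
  CH2COOCH2: –C(=O)–O–C with C on the carbonyl side → ester.
  CH(CHO): pendant –CHO: carbonyl C bonded to C and H → aldehyde.
  CH(COOCH3): pendant –COOCH3: carbonyl C bonded to C and –OCH3 → ester.
  CH(CH2NH2): pendant –CH2NH2: N on sp³ C, no adjacent C=O → amine.
  C6H4: para-disubstituted benzene ring → arene.
  CH(OCOCH3): pendant –OC(=O)CH3: an acyloxy group → ester.
  CH2OH: –OH on an sp³ carbon → alcohol.
No segment is a ketone: CH3OOC is ester, not ketone; CH2COOCH2 is ester, not ketone; CH(COOCH3) is ester, not ketone. → 0.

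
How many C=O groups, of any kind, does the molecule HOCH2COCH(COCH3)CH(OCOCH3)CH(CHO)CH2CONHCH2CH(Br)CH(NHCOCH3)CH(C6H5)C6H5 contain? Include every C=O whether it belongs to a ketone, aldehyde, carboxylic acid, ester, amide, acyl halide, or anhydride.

CO: ketone, 1 C=O (running total 1).
CH(COCH3): ketone, 1 C=O (running total 2).
CH(OCOCH3): ester, 1 C=O (running total 3).
CH(CHO): aldehyde, 1 C=O (running total 4).
CH2CONHCH2: amide, 1 C=O (running total 5).
CH(NHCOCH3): amide, 1 C=O (running total 6).

6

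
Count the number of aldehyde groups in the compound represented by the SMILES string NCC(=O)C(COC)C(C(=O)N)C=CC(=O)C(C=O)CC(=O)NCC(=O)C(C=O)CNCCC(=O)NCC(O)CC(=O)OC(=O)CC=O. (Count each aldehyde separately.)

3

Working along the chain:
  H2NCH2: –NH2 on an sp³ carbon with no adjacent C=O → amine.
  CO: –C(=O)– with carbon on both sides → ketone.
  CH(CH2OCH3): pendant –CH2OCH3: C–O–C linkage → ether.
  CH(CONH2): pendant –CONH2: carbonyl C bonded to C and N → amide.
  CH=CH: C=C double bond → alkene.
  CO: –C(=O)– with carbon on both sides → ketone.
  CH(CHO): pendant –CHO: carbonyl C bonded to C and H → aldehyde.
  CH2CONHCH2: –C(=O)–N– linkage → amide (the N is not an amine).
  CO: –C(=O)– with carbon on both sides → ketone.
  CH(CHO): pendant –CHO: carbonyl C bonded to C and H → aldehyde.
  CH2NHCH2: C–N–C with sp³ carbons and no adjacent C=O → amine (secondary).
  CH2CONHCH2: –C(=O)–N– linkage → amide (the N is not an amine).
  CH(OH): –OH on an sp³ carbon → alcohol (secondary).
  CH2CO-O-COCH2: two acyl groups sharing one oxygen, –C(=O)–O–C(=O)– → anhydride.
  CHO: terminal –CHO: carbonyl C bonded to H and C → aldehyde.
Aldehyde appears at: CH(CHO), CH(CHO), CHO → 3.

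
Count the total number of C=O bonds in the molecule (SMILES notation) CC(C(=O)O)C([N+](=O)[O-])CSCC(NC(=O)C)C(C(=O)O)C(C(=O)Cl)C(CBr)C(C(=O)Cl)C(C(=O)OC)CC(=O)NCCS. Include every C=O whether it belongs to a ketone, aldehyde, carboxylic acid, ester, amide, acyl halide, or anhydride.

7

CH(COOH): carboxylic acid, 1 C=O (running total 1).
CH(NHCOCH3): amide, 1 C=O (running total 2).
CH(COOH): carboxylic acid, 1 C=O (running total 3).
CH(COCl): acyl halide, 1 C=O (running total 4).
CH(COCl): acyl halide, 1 C=O (running total 5).
CH(COOCH3): ester, 1 C=O (running total 6).
CH2CONHCH2: amide, 1 C=O (running total 7).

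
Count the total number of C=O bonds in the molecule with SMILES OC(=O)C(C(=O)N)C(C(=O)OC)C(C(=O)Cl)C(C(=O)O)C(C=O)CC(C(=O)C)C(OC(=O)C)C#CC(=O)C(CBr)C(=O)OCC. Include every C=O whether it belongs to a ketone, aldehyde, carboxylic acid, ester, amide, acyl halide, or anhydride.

10

HOOC: carboxylic acid, 1 C=O (running total 1).
CH(CONH2): amide, 1 C=O (running total 2).
CH(COOCH3): ester, 1 C=O (running total 3).
CH(COCl): acyl halide, 1 C=O (running total 4).
CH(COOH): carboxylic acid, 1 C=O (running total 5).
CH(CHO): aldehyde, 1 C=O (running total 6).
CH(COCH3): ketone, 1 C=O (running total 7).
CH(OCOCH3): ester, 1 C=O (running total 8).
CO: ketone, 1 C=O (running total 9).
COOCH2CH3: ester, 1 C=O (running total 10).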